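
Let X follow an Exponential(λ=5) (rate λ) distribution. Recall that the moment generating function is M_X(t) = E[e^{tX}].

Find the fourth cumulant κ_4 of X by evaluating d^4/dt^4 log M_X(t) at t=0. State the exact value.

κ_4 = K^(4)(0) = 6/625

M_X(t) = 5/(5 - t)
K_X(t) = log M_X(t) = -log(5 - t) + log(5)
K^(4)(t) = 6/(t^4 - 20*t^3 + 150*t^2 - 500*t + 625)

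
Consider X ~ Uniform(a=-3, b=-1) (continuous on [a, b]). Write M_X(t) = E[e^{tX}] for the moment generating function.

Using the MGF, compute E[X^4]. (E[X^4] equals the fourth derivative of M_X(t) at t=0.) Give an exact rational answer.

E[X^4] = M′′′′(0) = 121/5

M_X(t) = (e^(-t) - e^(-3*t))/(2*t)
M′(t) = (-t*e^(2*t) + 3*t - e^(2*t) + 1)*e^(-3*t)/(2*t^2)
M′′(t) = (t^2*e^(2*t) - 9*t^2 + 2*t*e^(2*t) - 6*t + 2*e^(2*t) - 2)*e^(-3*t)/(2*t^3)
M′′′(t) = (-t^3*e^(2*t) + 27*t^3 - 3*t^2*e^(2*t) + 27*t^2 - 6*t*e^(2*t) + 18*t - 6*e^(2*t) + 6)*e^(-3*t)/(2*t^4)
M′′′′(t) = (t^4*e^(2*t) - 81*t^4 + 4*t^3*e^(2*t) - 108*t^3 + 12*t^2*e^(2*t) - 108*t^2 + 24*t*e^(2*t) - 72*t + 24*e^(2*t) - 24)*e^(-3*t)/(2*t^5)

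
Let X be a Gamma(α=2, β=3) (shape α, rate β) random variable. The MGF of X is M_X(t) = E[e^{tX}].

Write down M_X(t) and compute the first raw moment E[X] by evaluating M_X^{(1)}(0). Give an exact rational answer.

M_X(t) = 9/(3 - t)^2
M^(1)(t) = -18/(t^3 - 9*t^2 + 27*t - 27)

E[X] = M^(1)(0) = 2/3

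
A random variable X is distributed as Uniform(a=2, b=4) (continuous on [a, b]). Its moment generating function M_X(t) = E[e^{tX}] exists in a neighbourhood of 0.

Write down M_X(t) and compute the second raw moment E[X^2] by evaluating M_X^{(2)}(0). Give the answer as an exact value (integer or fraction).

M_X(t) = (e^(4*t) - e^(2*t))/(2*t)
M^(2)(t) = (8*t^2*e^(4*t) - 2*t^2*e^(2*t) - 4*t*e^(4*t) + 2*t*e^(2*t) + e^(4*t) - e^(2*t))/t^3

E[X^2] = M^(2)(0) = 28/3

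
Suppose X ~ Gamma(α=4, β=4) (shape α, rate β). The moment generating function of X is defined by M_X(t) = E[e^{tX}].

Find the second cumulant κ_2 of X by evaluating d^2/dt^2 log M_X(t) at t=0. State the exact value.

κ_2 = D^2[K](0) = 1/4

M_X(t) = 256/(4 - t)^4
K_X(t) = log M_X(t) = -4*log(4 - t) + 8*log(2)
D^2[K](t) = 4/(t^2 - 8*t + 16)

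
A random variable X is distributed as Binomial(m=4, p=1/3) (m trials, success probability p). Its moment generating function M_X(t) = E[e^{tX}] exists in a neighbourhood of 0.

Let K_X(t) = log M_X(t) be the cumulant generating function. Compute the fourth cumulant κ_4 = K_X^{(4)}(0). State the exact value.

M_X(t) = (e^(t)/3 + 2/3)^4
K_X(t) = log M_X(t) = 4*log(e^(t)/3 + 2/3)
dK/dt = 4*e^(t)/(e^(t) + 2)
d^2K/dt^2 = 8*e^(t)/(e^(2*t) + 4*e^(t) + 4)
d^3K/dt^3 = (-8*e^(2*t) + 16*e^(t))/(e^(3*t) + 6*e^(2*t) + 12*e^(t) + 8)
d^4K/dt^4 = (8*e^(3*t) - 64*e^(2*t) + 32*e^(t))/(e^(4*t) + 8*e^(3*t) + 24*e^(2*t) + 32*e^(t) + 16)

κ_4 = d^4K/dt^4 |_{t=0} = -8/27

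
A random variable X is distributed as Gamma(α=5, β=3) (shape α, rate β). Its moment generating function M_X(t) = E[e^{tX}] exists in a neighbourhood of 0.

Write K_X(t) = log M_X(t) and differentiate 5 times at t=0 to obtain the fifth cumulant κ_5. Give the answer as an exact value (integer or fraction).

κ_5 = K^(5)(0) = 40/81

M_X(t) = 243/(3 - t)^5
K_X(t) = log M_X(t) = -5*log(3 - t) + 5*log(3)
K^(5)(t) = -120/(t^5 - 15*t^4 + 90*t^3 - 270*t^2 + 405*t - 243)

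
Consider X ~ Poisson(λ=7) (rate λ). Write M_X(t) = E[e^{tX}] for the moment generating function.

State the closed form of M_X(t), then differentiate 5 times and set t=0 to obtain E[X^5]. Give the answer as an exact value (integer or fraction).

M_X(t) = e^(7*e^(t) - 7)
M^(5)(t) = (16807*e^(5*t)*e^(7*e^(t)) + 24010*e^(4*t)*e^(7*e^(t)) + 8575*e^(3*t)*e^(7*e^(t)) + 735*e^(2*t)*e^(7*e^(t)) + 7*e^(t)*e^(7*e^(t)))*e^(-7)

E[X^5] = M^(5)(0) = 50134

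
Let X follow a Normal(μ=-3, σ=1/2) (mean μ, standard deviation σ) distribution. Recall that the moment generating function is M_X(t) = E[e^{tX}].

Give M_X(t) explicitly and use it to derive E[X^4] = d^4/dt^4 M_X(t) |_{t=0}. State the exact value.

M_X(t) = e^(t^2/8 - 3*t)
M^(4)(t) = (t^4*e^(t^2/8) - 48*t^3*e^(t^2/8) + 888*t^2*e^(t^2/8) - 7488*t*e^(t^2/8) + 24240*e^(t^2/8))*e^(-3*t)/256

E[X^4] = M^(4)(0) = 1515/16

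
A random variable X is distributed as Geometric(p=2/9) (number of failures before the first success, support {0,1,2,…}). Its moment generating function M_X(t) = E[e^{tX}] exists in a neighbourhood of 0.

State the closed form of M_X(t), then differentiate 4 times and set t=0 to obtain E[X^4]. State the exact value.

E[X^4] = M′′′′(0) = 5320

M_X(t) = 2/(9*(1 - 7*e^(t)/9))
M′(t) = 14*e^(t)/(49*e^(2*t) - 126*e^(t) + 81)
M′′(t) = (-98*e^(2*t) - 126*e^(t))/(343*e^(3*t) - 1323*e^(2*t) + 1701*e^(t) - 729)
M′′′(t) = (686*e^(3*t) + 3528*e^(2*t) + 1134*e^(t))/(2401*e^(4*t) - 12348*e^(3*t) + 23814*e^(2*t) - 20412*e^(t) + 6561)
M′′′′(t) = (-4802*e^(4*t) - 67914*e^(3*t) - 87318*e^(2*t) - 10206*e^(t))/(16807*e^(5*t) - 108045*e^(4*t) + 277830*e^(3*t) - 357210*e^(2*t) + 229635*e^(t) - 59049)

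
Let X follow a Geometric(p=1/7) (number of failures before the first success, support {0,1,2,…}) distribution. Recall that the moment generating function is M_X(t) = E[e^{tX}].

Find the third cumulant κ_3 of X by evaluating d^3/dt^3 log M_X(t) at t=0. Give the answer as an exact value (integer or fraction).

κ_3 = K^(3)(0) = 546

M_X(t) = 1/(7*(1 - 6*e^(t)/7))
K_X(t) = log M_X(t) = -log(1 - 6*e^(t)/7) - log(7)
K^(3)(t) = (-252*e^(2*t) - 294*e^(t))/(216*e^(3*t) - 756*e^(2*t) + 882*e^(t) - 343)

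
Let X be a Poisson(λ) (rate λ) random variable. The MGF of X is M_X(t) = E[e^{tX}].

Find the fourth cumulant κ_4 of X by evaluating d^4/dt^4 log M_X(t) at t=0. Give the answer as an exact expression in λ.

M_X(t) = e^(λ*(e^(t) - 1))
K_X(t) = log M_X(t) = λ*(e^(t) - 1)
D^4[K](t) = λ*e^(t)

κ_4 = D^4[K](0) = λ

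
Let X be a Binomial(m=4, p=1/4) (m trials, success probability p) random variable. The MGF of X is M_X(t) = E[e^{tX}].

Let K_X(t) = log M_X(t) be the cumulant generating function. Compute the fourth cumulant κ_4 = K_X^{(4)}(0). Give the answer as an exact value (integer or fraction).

κ_4 = D^4[K](0) = -3/32

M_X(t) = (e^(t)/4 + 3/4)^4
K_X(t) = log M_X(t) = 4*log(e^(t)/4 + 3/4)
D^4[K](t) = (12*e^(3*t) - 144*e^(2*t) + 108*e^(t))/(e^(4*t) + 12*e^(3*t) + 54*e^(2*t) + 108*e^(t) + 81)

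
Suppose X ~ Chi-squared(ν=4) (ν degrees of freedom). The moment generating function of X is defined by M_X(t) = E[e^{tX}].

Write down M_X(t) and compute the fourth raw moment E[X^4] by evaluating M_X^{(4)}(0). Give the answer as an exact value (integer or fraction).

E[X^4] = M′′′′(0) = 1920

M_X(t) = (1 - 2*t)^(-2)
M′(t) = -4/(8*t^3 - 12*t^2 + 6*t - 1)
M′′(t) = 24/(16*t^4 - 32*t^3 + 24*t^2 - 8*t + 1)
M′′′(t) = -192/(32*t^5 - 80*t^4 + 80*t^3 - 40*t^2 + 10*t - 1)
M′′′′(t) = 1920/(64*t^6 - 192*t^5 + 240*t^4 - 160*t^3 + 60*t^2 - 12*t + 1)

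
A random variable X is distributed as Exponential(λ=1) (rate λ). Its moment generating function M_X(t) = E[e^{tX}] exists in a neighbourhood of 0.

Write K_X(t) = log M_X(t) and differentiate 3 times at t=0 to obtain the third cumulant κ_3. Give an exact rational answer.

κ_3 = D^3[K](0) = 2

M_X(t) = 1/(1 - t)
K_X(t) = log M_X(t) = -log(1 - t)
D^3[K](t) = -2/(t^3 - 3*t^2 + 3*t - 1)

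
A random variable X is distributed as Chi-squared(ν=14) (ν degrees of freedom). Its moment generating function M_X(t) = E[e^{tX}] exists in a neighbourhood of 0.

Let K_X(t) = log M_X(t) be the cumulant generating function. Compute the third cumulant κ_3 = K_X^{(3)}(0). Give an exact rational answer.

κ_3 = K′′′(0) = 112

M_X(t) = (1 - 2*t)^(-7)
K_X(t) = log M_X(t) = -7*log(1 - 2*t)
K′(t) = -14/(2*t - 1)
K′′(t) = 28/(4*t^2 - 4*t + 1)
K′′′(t) = -112/(8*t^3 - 12*t^2 + 6*t - 1)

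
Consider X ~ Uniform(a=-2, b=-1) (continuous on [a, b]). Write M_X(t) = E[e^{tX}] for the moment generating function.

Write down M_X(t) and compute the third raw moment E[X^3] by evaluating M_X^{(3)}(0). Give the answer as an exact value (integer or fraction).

M_X(t) = (e^(-t) - e^(-2*t))/t
M^(3)(t) = (-t^3*e^(t) + 8*t^3 - 3*t^2*e^(t) + 12*t^2 - 6*t*e^(t) + 12*t - 6*e^(t) + 6)*e^(-2*t)/t^4

E[X^3] = M^(3)(0) = -15/4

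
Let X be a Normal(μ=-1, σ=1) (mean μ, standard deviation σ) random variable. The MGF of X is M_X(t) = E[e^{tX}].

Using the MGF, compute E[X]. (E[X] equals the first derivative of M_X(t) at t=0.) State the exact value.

E[X] = D[M](0) = -1

M_X(t) = e^(t^2/2 - t)
D[M](t) = t*e^(-t)*e^(t^2/2) - e^(-t)*e^(t^2/2)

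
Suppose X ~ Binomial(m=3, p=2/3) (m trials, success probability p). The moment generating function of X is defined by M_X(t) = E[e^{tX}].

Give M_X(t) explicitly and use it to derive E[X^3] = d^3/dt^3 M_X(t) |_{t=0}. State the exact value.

E[X^3] = d^3M/dt^3 |_{t=0} = 106/9

M_X(t) = (2*e^(t)/3 + 1/3)^3
dM/dt = 8*e^(3*t)/9 + 8*e^(2*t)/9 + 2*e^(t)/9
d^2M/dt^2 = 8*e^(3*t)/3 + 16*e^(2*t)/9 + 2*e^(t)/9
d^3M/dt^3 = 8*e^(3*t) + 32*e^(2*t)/9 + 2*e^(t)/9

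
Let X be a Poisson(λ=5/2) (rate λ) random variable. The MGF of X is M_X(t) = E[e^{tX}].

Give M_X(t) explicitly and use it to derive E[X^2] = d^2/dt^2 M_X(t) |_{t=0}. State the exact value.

M_X(t) = e^(5*e^(t)/2 - 5/2)
M^(2)(t) = (25*e^(2*t)*e^(5*e^(t)/2) + 10*e^(t)*e^(5*e^(t)/2))*e^(-5/2)/4

E[X^2] = M^(2)(0) = 35/4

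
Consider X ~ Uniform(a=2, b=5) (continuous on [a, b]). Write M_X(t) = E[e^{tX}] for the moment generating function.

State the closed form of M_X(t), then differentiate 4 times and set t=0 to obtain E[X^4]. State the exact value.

M_X(t) = (e^(5*t) - e^(2*t))/(3*t)

E[X^4] = M^(4)(0) = 1031/5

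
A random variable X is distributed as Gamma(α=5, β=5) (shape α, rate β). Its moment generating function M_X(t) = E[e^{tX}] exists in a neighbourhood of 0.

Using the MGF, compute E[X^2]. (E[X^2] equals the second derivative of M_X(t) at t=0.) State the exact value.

M_X(t) = 3125/(5 - t)^5
M^(2)(t) = -93750/(t^7 - 35*t^6 + 525*t^5 - 4375*t^4 + 21875*t^3 - 65625*t^2 + 109375*t - 78125)

E[X^2] = M^(2)(0) = 6/5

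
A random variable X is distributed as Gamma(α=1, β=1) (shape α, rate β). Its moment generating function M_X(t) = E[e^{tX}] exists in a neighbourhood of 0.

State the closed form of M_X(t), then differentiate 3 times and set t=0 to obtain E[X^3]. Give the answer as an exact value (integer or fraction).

M_X(t) = 1/(1 - t)
M′(t) = 1/(t^2 - 2*t + 1)
M′′(t) = -2/(t^3 - 3*t^2 + 3*t - 1)
M′′′(t) = 6/(t^4 - 4*t^3 + 6*t^2 - 4*t + 1)

E[X^3] = M′′′(0) = 6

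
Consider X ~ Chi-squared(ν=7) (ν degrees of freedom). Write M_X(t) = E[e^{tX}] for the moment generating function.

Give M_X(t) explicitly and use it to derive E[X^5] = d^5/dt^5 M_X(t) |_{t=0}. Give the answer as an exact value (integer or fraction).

M_X(t) = (1 - 2*t)^(-7/2)
dM/dt = 7/(16*t^4*√(1 - 2*t) - 32*t^3*√(1 - 2*t) + 24*t^2*√(1 - 2*t) - 8*t*√(1 - 2*t) + √(1 - 2*t))
d^2M/dt^2 = -63/(32*t^5*√(1 - 2*t) - 80*t^4*√(1 - 2*t) + 80*t^3*√(1 - 2*t) - 40*t^2*√(1 - 2*t) + 10*t*√(1 - 2*t) - √(1 - 2*t))
d^3M/dt^3 = 693/(64*t^6*√(1 - 2*t) - 192*t^5*√(1 - 2*t) + 240*t^4*√(1 - 2*t) - 160*t^3*√(1 - 2*t) + 60*t^2*√(1 - 2*t) - 12*t*√(1 - 2*t) + √(1 - 2*t))

E[X^5] = d^5M/dt^5 |_{t=0} = 135135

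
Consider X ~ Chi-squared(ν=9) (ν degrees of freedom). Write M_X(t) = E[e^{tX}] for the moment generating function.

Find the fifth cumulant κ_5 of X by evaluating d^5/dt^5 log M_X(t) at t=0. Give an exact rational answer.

M_X(t) = (1 - 2*t)^(-9/2)
K_X(t) = log M_X(t) = -9*log(1 - 2*t)/2
K′(t) = -9/(2*t - 1)
K′′(t) = 18/(4*t^2 - 4*t + 1)
K′′′(t) = -72/(8*t^3 - 12*t^2 + 6*t - 1)
K′′′′(t) = 432/(16*t^4 - 32*t^3 + 24*t^2 - 8*t + 1)
K′′′′′(t) = -3456/(32*t^5 - 80*t^4 + 80*t^3 - 40*t^2 + 10*t - 1)

κ_5 = K′′′′′(0) = 3456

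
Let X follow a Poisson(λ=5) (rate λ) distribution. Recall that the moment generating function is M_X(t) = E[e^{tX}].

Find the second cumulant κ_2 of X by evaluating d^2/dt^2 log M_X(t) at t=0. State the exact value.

M_X(t) = e^(5*e^(t) - 5)
K_X(t) = log M_X(t) = 5*e^(t) - 5
K^(2)(t) = 5*e^(t)

κ_2 = K^(2)(0) = 5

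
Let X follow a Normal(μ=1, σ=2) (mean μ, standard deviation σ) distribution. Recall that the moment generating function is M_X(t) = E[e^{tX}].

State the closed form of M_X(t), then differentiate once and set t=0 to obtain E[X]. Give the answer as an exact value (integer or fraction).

E[X] = M^(1)(0) = 1

M_X(t) = e^(2*t^2 + t)
M^(1)(t) = 4*t*e^(t)*e^(2*t^2) + e^(t)*e^(2*t^2)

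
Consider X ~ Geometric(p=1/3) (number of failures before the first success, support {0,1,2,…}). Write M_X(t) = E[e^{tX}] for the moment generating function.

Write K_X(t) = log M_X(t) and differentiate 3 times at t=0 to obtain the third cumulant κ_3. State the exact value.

M_X(t) = 1/(3*(1 - 2*e^(t)/3))
K_X(t) = log M_X(t) = -log(1 - 2*e^(t)/3) - log(3)
D^3[K](t) = (-12*e^(2*t) - 18*e^(t))/(8*e^(3*t) - 36*e^(2*t) + 54*e^(t) - 27)

κ_3 = D^3[K](0) = 30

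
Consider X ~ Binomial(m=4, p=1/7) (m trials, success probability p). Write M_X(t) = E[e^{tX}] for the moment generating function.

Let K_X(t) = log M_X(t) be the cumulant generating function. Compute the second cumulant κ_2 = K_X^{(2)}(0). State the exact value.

M_X(t) = (e^(t)/7 + 6/7)^4
K_X(t) = log M_X(t) = 4*log(e^(t)/7 + 6/7)
dK/dt = 4*e^(t)/(e^(t) + 6)
d^2K/dt^2 = 24*e^(t)/(e^(2*t) + 12*e^(t) + 36)

κ_2 = d^2K/dt^2 |_{t=0} = 24/49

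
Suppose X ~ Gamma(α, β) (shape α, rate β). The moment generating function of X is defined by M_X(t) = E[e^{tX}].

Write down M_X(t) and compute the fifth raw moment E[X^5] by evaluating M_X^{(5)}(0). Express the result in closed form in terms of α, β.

M_X(t) = (β/(β - t))^α
dM/dt = -α*β^α*(1/(β - t))^α/(-β + t)
d^2M/dt^2 = (α^2*β^α*(1/(β - t))^α + α*β^α*(1/(β - t))^α)/(β^2 - 2*β*t + t^2)
d^3M/dt^3 = (-α^3*β^α*(1/(β - t))^α - 3*α^2*β^α*(1/(β - t))^α - 2*α*β^α*(1/(β - t))^α)/(-β^3 + 3*β^2*t - 3*β*t^2 + t^3)
d^4M/dt^4 = (α^4*β^α*(1/(β - t))^α + 6*α^3*β^α*(1/(β - t))^α + 11*α^2*β^α*(1/(β - t))^α + 6*α*β^α*(1/(β - t))^α)/(β^4 - 4*β^3*t + 6*β^2*t^2 - 4*β*t^3 + t^4)

E[X^5] = d^5M/dt^5 |_{t=0} = α*(α^4 + 10*α^3 + 35*α^2 + 50*α + 24)/β^5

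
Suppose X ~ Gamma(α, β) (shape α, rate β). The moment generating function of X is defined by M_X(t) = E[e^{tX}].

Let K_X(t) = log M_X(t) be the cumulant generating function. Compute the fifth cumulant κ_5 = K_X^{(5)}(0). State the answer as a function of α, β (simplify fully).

M_X(t) = (β/(β - t))^α
K_X(t) = log M_X(t) = α*(log(β) - log(β - t))
D^5[K](t) = -24*α/(-β^5 + 5*β^4*t - 10*β^3*t^2 + 10*β^2*t^3 - 5*β*t^4 + t^5)

κ_5 = D^5[K](0) = 24*α/β^5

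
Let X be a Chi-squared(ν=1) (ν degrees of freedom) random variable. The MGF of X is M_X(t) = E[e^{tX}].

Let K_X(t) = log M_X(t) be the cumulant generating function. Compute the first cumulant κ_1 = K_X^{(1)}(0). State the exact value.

κ_1 = dK/dt |_{t=0} = 1

M_X(t) = 1/√(1 - 2*t)
K_X(t) = log M_X(t) = -log(1 - 2*t)/2
dK/dt = -1/(2*t - 1)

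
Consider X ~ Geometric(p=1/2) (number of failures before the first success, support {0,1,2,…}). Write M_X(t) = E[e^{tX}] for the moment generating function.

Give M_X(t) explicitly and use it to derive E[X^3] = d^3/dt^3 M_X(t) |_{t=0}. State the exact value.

M_X(t) = 1/(2*(1 - e^(t)/2))
D^3[M](t) = (e^(3*t) + 8*e^(2*t) + 4*e^(t))/(e^(4*t) - 8*e^(3*t) + 24*e^(2*t) - 32*e^(t) + 16)

E[X^3] = D^3[M](0) = 13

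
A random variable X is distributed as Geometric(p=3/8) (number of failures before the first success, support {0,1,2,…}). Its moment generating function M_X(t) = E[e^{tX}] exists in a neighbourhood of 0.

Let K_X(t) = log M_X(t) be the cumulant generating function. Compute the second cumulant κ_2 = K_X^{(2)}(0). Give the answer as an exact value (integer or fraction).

κ_2 = D^2[K](0) = 40/9

M_X(t) = 3/(8*(1 - 5*e^(t)/8))
K_X(t) = log M_X(t) = -log(1 - 5*e^(t)/8) - 3*log(2) + log(3)
D^2[K](t) = 40*e^(t)/(25*e^(2*t) - 80*e^(t) + 64)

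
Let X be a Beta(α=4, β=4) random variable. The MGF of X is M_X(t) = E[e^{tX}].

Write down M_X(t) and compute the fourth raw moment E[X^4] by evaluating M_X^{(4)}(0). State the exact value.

M_X(t) = ₁F₁(4; 8; t)
dM/dt = ₁F₁(5; 9; t)/2
d^2M/dt^2 = 5*₁F₁(6; 10; t)/18
d^3M/dt^3 = ₁F₁(7; 11; t)/6
d^4M/dt^4 = 7*₁F₁(8; 12; t)/66

E[X^4] = d^4M/dt^4 |_{t=0} = 7/66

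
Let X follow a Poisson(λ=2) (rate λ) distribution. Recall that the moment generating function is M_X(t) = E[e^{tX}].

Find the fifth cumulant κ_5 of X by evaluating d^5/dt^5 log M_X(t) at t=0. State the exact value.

M_X(t) = e^(2*e^(t) - 2)
K_X(t) = log M_X(t) = 2*e^(t) - 2
K^(5)(t) = 2*e^(t)

κ_5 = K^(5)(0) = 2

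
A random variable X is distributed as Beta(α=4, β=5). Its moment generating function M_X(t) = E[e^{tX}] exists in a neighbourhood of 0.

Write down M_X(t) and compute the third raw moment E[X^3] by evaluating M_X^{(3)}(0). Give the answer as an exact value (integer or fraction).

E[X^3] = M^(3)(0) = 4/33

M_X(t) = ₁F₁(4; 9; t)
M^(3)(t) = 4*₁F₁(7; 12; t)/33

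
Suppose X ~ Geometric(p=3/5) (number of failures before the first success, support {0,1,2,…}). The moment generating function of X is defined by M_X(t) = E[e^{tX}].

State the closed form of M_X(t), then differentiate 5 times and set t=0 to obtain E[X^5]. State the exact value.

E[X^5] = d^5M/dt^5 |_{t=0} = 9854/81

M_X(t) = 3/(5*(1 - 2*e^(t)/5))
dM/dt = 6*e^(t)/(4*e^(2*t) - 20*e^(t) + 25)
d^2M/dt^2 = (-12*e^(2*t) - 30*e^(t))/(8*e^(3*t) - 60*e^(2*t) + 150*e^(t) - 125)
d^3M/dt^3 = (24*e^(3*t) + 240*e^(2*t) + 150*e^(t))/(16*e^(4*t) - 160*e^(3*t) + 600*e^(2*t) - 1000*e^(t) + 625)
d^4M/dt^4 = (-48*e^(4*t) - 1320*e^(3*t) - 3300*e^(2*t) - 750*e^(t))/(32*e^(5*t) - 400*e^(4*t) + 2000*e^(3*t) - 5000*e^(2*t) + 6250*e^(t) - 3125)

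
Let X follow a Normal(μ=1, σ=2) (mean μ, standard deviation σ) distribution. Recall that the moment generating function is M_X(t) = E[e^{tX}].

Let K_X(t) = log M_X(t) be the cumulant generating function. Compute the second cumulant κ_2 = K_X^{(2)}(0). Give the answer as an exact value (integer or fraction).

M_X(t) = e^(2*t^2 + t)
K_X(t) = log M_X(t) = 2*t^2 + t
dK/dt = 4*t + 1
d^2K/dt^2 = 4

κ_2 = d^2K/dt^2 |_{t=0} = 4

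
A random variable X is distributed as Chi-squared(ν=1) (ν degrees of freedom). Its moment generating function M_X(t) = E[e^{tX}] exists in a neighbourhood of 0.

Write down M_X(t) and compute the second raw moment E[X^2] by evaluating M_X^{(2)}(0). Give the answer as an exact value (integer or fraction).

E[X^2] = M^(2)(0) = 3

M_X(t) = 1/√(1 - 2*t)
M^(2)(t) = 3/(4*t^2*√(1 - 2*t) - 4*t*√(1 - 2*t) + √(1 - 2*t))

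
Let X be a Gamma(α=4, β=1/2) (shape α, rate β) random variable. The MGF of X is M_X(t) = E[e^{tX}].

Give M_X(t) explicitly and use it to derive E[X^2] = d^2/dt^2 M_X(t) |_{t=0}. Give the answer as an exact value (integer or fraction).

E[X^2] = d^2M/dt^2 |_{t=0} = 80

M_X(t) = 1/(16*(1/2 - t)^4)
dM/dt = -8/(32*t^5 - 80*t^4 + 80*t^3 - 40*t^2 + 10*t - 1)
d^2M/dt^2 = 80/(64*t^6 - 192*t^5 + 240*t^4 - 160*t^3 + 60*t^2 - 12*t + 1)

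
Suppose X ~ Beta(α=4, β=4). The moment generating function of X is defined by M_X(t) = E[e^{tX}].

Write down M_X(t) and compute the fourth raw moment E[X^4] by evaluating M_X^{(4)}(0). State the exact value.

M_X(t) = ₁F₁(4; 8; t)
D^4[M](t) = 7*₁F₁(8; 12; t)/66

E[X^4] = D^4[M](0) = 7/66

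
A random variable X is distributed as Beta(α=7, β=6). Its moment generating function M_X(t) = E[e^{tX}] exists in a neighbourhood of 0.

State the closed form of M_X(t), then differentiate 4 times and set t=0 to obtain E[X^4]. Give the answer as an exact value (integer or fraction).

E[X^4] = M′′′′(0) = 3/26

M_X(t) = ₁F₁(7; 13; t)
M′(t) = 7*₁F₁(8; 14; t)/13
M′′(t) = 4*₁F₁(9; 15; t)/13
M′′′(t) = 12*₁F₁(10; 16; t)/65
M′′′′(t) = 3*₁F₁(11; 17; t)/26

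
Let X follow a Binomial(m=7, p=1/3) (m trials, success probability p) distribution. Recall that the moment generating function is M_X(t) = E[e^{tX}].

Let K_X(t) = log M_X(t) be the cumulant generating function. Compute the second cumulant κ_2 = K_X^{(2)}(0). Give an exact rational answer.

κ_2 = D^2[K](0) = 14/9

M_X(t) = (e^(t)/3 + 2/3)^7
K_X(t) = log M_X(t) = 7*log(e^(t)/3 + 2/3)
D^2[K](t) = 14*e^(t)/(e^(2*t) + 4*e^(t) + 4)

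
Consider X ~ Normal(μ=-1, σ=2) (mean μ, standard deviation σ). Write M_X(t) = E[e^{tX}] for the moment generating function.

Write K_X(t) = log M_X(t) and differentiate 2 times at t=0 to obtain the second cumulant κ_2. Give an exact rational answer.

M_X(t) = e^(2*t^2 - t)
K_X(t) = log M_X(t) = 2*t^2 - t
D^2[K](t) = 4

κ_2 = D^2[K](0) = 4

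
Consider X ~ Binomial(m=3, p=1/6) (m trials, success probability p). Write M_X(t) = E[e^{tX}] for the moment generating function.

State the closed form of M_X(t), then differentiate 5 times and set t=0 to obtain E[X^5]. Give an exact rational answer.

M_X(t) = (e^(t)/6 + 5/6)^3
M^(5)(t) = 9*e^(3*t)/8 + 20*e^(2*t)/9 + 25*e^(t)/72

E[X^5] = M^(5)(0) = 133/36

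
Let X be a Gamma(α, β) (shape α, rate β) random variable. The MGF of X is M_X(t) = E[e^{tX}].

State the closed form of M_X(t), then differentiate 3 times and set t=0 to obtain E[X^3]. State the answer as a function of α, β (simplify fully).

M_X(t) = (β/(β - t))^α
dM/dt = -α*β^α*(1/(β - t))^α/(-β + t)
d^2M/dt^2 = (α^2*β^α*(1/(β - t))^α + α*β^α*(1/(β - t))^α)/(β^2 - 2*β*t + t^2)
d^3M/dt^3 = (-α^3*β^α*(1/(β - t))^α - 3*α^2*β^α*(1/(β - t))^α - 2*α*β^α*(1/(β - t))^α)/(-β^3 + 3*β^2*t - 3*β*t^2 + t^3)

E[X^3] = d^3M/dt^3 |_{t=0} = α*(α^2 + 3*α + 2)/β^3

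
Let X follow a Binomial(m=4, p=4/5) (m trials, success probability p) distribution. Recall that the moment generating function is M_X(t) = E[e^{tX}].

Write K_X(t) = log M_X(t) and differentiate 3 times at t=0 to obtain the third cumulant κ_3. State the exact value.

κ_3 = D^3[K](0) = -48/125

M_X(t) = (4*e^(t)/5 + 1/5)^4
K_X(t) = log M_X(t) = 4*log(4*e^(t)/5 + 1/5)
D^3[K](t) = (-64*e^(2*t) + 16*e^(t))/(64*e^(3*t) + 48*e^(2*t) + 12*e^(t) + 1)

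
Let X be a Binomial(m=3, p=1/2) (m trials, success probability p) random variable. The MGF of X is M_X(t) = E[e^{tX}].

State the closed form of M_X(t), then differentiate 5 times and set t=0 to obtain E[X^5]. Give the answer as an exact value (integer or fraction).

E[X^5] = M^(5)(0) = 171/4

M_X(t) = (e^(t)/2 + 1/2)^3
M^(5)(t) = 243*e^(3*t)/8 + 12*e^(2*t) + 3*e^(t)/8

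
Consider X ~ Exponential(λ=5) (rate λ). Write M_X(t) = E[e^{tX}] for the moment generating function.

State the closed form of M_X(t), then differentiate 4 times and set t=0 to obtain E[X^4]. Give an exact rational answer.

M_X(t) = 5/(5 - t)
M′(t) = 5/(t^2 - 10*t + 25)
M′′(t) = -10/(t^3 - 15*t^2 + 75*t - 125)
M′′′(t) = 30/(t^4 - 20*t^3 + 150*t^2 - 500*t + 625)
M′′′′(t) = -120/(t^5 - 25*t^4 + 250*t^3 - 1250*t^2 + 3125*t - 3125)

E[X^4] = M′′′′(0) = 24/625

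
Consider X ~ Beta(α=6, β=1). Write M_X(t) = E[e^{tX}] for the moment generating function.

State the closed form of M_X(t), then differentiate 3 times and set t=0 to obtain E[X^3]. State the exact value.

E[X^3] = M′′′(0) = 2/3

M_X(t) = ₁F₁(6; 7; t)
M′(t) = 6*₁F₁(7; 8; t)/7
M′′(t) = 3*₁F₁(8; 9; t)/4
M′′′(t) = 2*₁F₁(9; 10; t)/3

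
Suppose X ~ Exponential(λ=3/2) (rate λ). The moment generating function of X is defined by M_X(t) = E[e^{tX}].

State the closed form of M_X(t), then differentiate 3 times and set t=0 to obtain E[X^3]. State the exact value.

M_X(t) = 3/(2*(3/2 - t))
dM/dt = 6/(4*t^2 - 12*t + 9)
d^2M/dt^2 = -24/(8*t^3 - 36*t^2 + 54*t - 27)
d^3M/dt^3 = 144/(16*t^4 - 96*t^3 + 216*t^2 - 216*t + 81)

E[X^3] = d^3M/dt^3 |_{t=0} = 16/9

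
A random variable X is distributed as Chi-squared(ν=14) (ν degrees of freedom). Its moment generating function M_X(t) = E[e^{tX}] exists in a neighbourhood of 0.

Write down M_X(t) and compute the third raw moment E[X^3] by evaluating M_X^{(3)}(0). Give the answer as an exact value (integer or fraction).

E[X^3] = M^(3)(0) = 4032

M_X(t) = (1 - 2*t)^(-7)
M^(3)(t) = 4032/(1024*t^10 - 5120*t^9 + 11520*t^8 - 15360*t^7 + 13440*t^6 - 8064*t^5 + 3360*t^4 - 960*t^3 + 180*t^2 - 20*t + 1)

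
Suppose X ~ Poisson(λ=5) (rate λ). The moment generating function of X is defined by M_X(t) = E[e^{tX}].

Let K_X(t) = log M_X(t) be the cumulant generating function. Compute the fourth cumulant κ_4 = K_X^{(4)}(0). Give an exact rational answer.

M_X(t) = e^(5*e^(t) - 5)
K_X(t) = log M_X(t) = 5*e^(t) - 5
D^4[K](t) = 5*e^(t)

κ_4 = D^4[K](0) = 5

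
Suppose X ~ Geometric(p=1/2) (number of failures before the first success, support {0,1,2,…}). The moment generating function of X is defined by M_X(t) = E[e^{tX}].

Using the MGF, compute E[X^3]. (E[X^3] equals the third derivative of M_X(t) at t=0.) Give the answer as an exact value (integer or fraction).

E[X^3] = M^(3)(0) = 13

M_X(t) = 1/(2*(1 - e^(t)/2))
M^(3)(t) = (e^(3*t) + 8*e^(2*t) + 4*e^(t))/(e^(4*t) - 8*e^(3*t) + 24*e^(2*t) - 32*e^(t) + 16)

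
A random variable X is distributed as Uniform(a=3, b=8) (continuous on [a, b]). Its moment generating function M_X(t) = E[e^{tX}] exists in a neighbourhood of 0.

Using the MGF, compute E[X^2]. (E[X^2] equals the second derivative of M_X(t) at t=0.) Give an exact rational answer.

M_X(t) = (e^(8*t) - e^(3*t))/(5*t)
D^2[M](t) = (64*t^2*e^(8*t) - 9*t^2*e^(3*t) - 16*t*e^(8*t) + 6*t*e^(3*t) + 2*e^(8*t) - 2*e^(3*t))/(5*t^3)

E[X^2] = D^2[M](0) = 97/3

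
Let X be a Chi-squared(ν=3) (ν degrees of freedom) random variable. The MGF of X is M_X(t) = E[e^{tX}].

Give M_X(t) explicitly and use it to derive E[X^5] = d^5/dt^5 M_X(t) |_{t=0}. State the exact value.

M_X(t) = (1 - 2*t)^(-3/2)
D^5[M](t) = 10395/(64*t^6*√(1 - 2*t) - 192*t^5*√(1 - 2*t) + 240*t^4*√(1 - 2*t) - 160*t^3*√(1 - 2*t) + 60*t^2*√(1 - 2*t) - 12*t*√(1 - 2*t) + √(1 - 2*t))

E[X^5] = D^5[M](0) = 10395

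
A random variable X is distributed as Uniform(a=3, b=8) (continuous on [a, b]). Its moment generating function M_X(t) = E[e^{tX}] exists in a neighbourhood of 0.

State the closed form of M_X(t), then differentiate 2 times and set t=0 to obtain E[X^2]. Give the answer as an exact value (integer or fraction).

E[X^2] = d^2M/dt^2 |_{t=0} = 97/3

M_X(t) = (e^(8*t) - e^(3*t))/(5*t)
dM/dt = (8*t*e^(8*t) - 3*t*e^(3*t) - e^(8*t) + e^(3*t))/(5*t^2)
d^2M/dt^2 = (64*t^2*e^(8*t) - 9*t^2*e^(3*t) - 16*t*e^(8*t) + 6*t*e^(3*t) + 2*e^(8*t) - 2*e^(3*t))/(5*t^3)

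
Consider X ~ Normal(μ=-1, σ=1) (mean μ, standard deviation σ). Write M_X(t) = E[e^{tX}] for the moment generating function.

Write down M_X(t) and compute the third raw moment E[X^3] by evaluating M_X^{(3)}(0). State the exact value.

M_X(t) = e^(t^2/2 - t)
dM/dt = t*e^(-t)*e^(t^2/2) - e^(-t)*e^(t^2/2)
d^2M/dt^2 = (t^2*e^(t^2/2) - 2*t*e^(t^2/2) + 2*e^(t^2/2))*e^(-t)
d^3M/dt^3 = (t^3*e^(t^2/2) - 3*t^2*e^(t^2/2) + 6*t*e^(t^2/2) - 4*e^(t^2/2))*e^(-t)

E[X^3] = d^3M/dt^3 |_{t=0} = -4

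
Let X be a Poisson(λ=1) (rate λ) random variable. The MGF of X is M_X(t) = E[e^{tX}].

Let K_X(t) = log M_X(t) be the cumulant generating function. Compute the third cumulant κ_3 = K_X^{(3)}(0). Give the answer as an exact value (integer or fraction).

M_X(t) = e^(e^(t) - 1)
K_X(t) = log M_X(t) = e^(t) - 1
D^3[K](t) = e^(t)

κ_3 = D^3[K](0) = 1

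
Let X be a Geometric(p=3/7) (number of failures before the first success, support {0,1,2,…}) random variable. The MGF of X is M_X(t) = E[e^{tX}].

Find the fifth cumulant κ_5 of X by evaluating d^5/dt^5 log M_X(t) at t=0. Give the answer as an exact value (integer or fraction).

M_X(t) = 3/(7*(1 - 4*e^(t)/7))
K_X(t) = log M_X(t) = -log(1 - 4*e^(t)/7) - log(7) + log(3)
K^(5)(t) = (-1792*e^(4*t) - 34496*e^(3*t) - 60368*e^(2*t) - 9604*e^(t))/(1024*e^(5*t) - 8960*e^(4*t) + 31360*e^(3*t) - 54880*e^(2*t) + 48020*e^(t) - 16807)

κ_5 = K^(5)(0) = 35420/81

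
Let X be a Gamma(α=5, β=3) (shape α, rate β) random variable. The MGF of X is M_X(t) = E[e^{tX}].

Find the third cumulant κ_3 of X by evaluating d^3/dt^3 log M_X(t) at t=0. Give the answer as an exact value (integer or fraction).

κ_3 = d^3K/dt^3 |_{t=0} = 10/27

M_X(t) = 243/(3 - t)^5
K_X(t) = log M_X(t) = -5*log(3 - t) + 5*log(3)
dK/dt = -5/(t - 3)
d^2K/dt^2 = 5/(t^2 - 6*t + 9)
d^3K/dt^3 = -10/(t^3 - 9*t^2 + 27*t - 27)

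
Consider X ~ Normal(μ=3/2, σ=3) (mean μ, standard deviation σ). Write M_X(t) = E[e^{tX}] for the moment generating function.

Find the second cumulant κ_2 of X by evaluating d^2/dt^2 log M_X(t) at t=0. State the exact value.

κ_2 = K^(2)(0) = 9

M_X(t) = e^(9*t^2/2 + 3*t/2)
K_X(t) = log M_X(t) = 9*t^2/2 + 3*t/2
K^(2)(t) = 9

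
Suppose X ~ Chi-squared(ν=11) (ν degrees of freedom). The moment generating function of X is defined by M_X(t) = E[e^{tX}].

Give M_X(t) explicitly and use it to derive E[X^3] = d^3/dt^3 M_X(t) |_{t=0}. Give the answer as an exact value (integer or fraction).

E[X^3] = D^3[M](0) = 2145

M_X(t) = (1 - 2*t)^(-11/2)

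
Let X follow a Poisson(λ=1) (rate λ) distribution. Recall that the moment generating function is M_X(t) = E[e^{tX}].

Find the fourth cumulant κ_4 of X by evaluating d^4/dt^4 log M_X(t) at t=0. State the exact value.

M_X(t) = e^(e^(t) - 1)
K_X(t) = log M_X(t) = e^(t) - 1
K′(t) = e^(t)
K′′(t) = e^(t)
K′′′(t) = e^(t)
K′′′′(t) = e^(t)

κ_4 = K′′′′(0) = 1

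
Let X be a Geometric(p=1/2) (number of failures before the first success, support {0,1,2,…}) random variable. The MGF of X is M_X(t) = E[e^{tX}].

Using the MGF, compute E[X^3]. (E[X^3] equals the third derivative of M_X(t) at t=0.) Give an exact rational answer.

E[X^3] = M^(3)(0) = 13

M_X(t) = 1/(2*(1 - e^(t)/2))
M^(3)(t) = (e^(3*t) + 8*e^(2*t) + 4*e^(t))/(e^(4*t) - 8*e^(3*t) + 24*e^(2*t) - 32*e^(t) + 16)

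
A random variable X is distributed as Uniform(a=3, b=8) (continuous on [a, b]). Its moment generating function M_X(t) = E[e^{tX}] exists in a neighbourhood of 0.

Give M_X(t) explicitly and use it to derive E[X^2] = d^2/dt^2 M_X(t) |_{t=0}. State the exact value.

M_X(t) = (e^(8*t) - e^(3*t))/(5*t)
M′(t) = (8*t*e^(8*t) - 3*t*e^(3*t) - e^(8*t) + e^(3*t))/(5*t^2)
M′′(t) = (64*t^2*e^(8*t) - 9*t^2*e^(3*t) - 16*t*e^(8*t) + 6*t*e^(3*t) + 2*e^(8*t) - 2*e^(3*t))/(5*t^3)

E[X^2] = M′′(0) = 97/3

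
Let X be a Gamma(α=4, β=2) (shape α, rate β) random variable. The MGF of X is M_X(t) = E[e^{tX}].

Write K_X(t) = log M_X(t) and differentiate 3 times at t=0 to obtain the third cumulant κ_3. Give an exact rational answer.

M_X(t) = 16/(2 - t)^4
K_X(t) = log M_X(t) = -4*log(2 - t) + 4*log(2)
K′(t) = -4/(t - 2)
K′′(t) = 4/(t^2 - 4*t + 4)
K′′′(t) = -8/(t^3 - 6*t^2 + 12*t - 8)

κ_3 = K′′′(0) = 1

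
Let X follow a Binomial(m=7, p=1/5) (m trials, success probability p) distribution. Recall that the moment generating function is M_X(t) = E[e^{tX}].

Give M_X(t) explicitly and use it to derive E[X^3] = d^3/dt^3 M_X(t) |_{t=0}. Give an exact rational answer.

M_X(t) = (e^(t)/5 + 4/5)^7
M^(3)(t) = 343*e^(7*t)/78125 + 6048*e^(6*t)/78125 + 336*e^(5*t)/625 + 28672*e^(4*t)/15625 + 48384*e^(3*t)/15625 + 172032*e^(2*t)/78125 + 28672*e^(t)/78125

E[X^3] = M^(3)(0) = 203/25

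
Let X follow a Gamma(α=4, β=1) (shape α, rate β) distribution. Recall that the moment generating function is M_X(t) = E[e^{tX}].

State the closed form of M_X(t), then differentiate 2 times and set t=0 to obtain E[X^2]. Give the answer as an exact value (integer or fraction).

E[X^2] = M′′(0) = 20

M_X(t) = (1 - t)^(-4)
M′(t) = -4/(t^5 - 5*t^4 + 10*t^3 - 10*t^2 + 5*t - 1)
M′′(t) = 20/(t^6 - 6*t^5 + 15*t^4 - 20*t^3 + 15*t^2 - 6*t + 1)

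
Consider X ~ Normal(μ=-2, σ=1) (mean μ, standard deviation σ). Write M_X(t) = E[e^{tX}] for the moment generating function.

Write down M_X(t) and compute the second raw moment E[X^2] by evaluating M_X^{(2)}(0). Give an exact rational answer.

E[X^2] = M′′(0) = 5

M_X(t) = e^(t^2/2 - 2*t)
M′(t) = t*e^(-2*t)*e^(t^2/2) - 2*e^(-2*t)*e^(t^2/2)
M′′(t) = (t^2*e^(t^2/2) - 4*t*e^(t^2/2) + 5*e^(t^2/2))*e^(-2*t)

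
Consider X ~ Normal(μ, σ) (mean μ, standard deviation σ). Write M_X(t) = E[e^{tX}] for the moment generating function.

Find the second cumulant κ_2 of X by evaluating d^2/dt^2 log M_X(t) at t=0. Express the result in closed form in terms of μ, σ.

κ_2 = d^2K/dt^2 |_{t=0} = σ^2

M_X(t) = e^(μ*t + σ^2*t^2/2)
K_X(t) = log M_X(t) = μ*t + σ^2*t^2/2
dK/dt = μ + σ^2*t
d^2K/dt^2 = σ^2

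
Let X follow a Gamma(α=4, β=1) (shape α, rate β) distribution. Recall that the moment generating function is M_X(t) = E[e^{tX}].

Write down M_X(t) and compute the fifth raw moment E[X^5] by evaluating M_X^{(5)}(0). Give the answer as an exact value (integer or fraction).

E[X^5] = M′′′′′(0) = 6720

M_X(t) = (1 - t)^(-4)
M′(t) = -4/(t^5 - 5*t^4 + 10*t^3 - 10*t^2 + 5*t - 1)
M′′(t) = 20/(t^6 - 6*t^5 + 15*t^4 - 20*t^3 + 15*t^2 - 6*t + 1)
M′′′(t) = -120/(t^7 - 7*t^6 + 21*t^5 - 35*t^4 + 35*t^3 - 21*t^2 + 7*t - 1)
M′′′′(t) = 840/(t^8 - 8*t^7 + 28*t^6 - 56*t^5 + 70*t^4 - 56*t^3 + 28*t^2 - 8*t + 1)
M′′′′′(t) = -6720/(t^9 - 9*t^8 + 36*t^7 - 84*t^6 + 126*t^5 - 126*t^4 + 84*t^3 - 36*t^2 + 9*t - 1)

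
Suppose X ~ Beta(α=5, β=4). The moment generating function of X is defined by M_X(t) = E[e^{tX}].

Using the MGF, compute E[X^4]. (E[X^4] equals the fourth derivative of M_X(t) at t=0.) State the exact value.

M_X(t) = ₁F₁(5; 9; t)
dM/dt = 5*₁F₁(6; 10; t)/9
d^2M/dt^2 = ₁F₁(7; 11; t)/3
d^3M/dt^3 = 7*₁F₁(8; 12; t)/33
d^4M/dt^4 = 14*₁F₁(9; 13; t)/99

E[X^4] = d^4M/dt^4 |_{t=0} = 14/99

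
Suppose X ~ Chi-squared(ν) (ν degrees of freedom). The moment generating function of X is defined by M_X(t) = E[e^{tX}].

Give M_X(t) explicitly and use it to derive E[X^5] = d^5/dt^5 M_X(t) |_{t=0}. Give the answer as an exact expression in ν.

M_X(t) = (1 - 2*t)^(-ν/2)
dM/dt = -ν/(2*t*(1 - 2*t)^(ν/2) - (1 - 2*t)^(ν/2))
d^2M/dt^2 = (ν^2 + 2*ν)/(4*t^2*(1 - 2*t)^(ν/2) - 4*t*(1 - 2*t)^(ν/2) + (1 - 2*t)^(ν/2))
d^3M/dt^3 = (-ν^3 - 6*ν^2 - 8*ν)/(8*t^3*(1 - 2*t)^(ν/2) - 12*t^2*(1 - 2*t)^(ν/2) + 6*t*(1 - 2*t)^(ν/2) - (1 - 2*t)^(ν/2))
d^4M/dt^4 = (ν^4 + 12*ν^3 + 44*ν^2 + 48*ν)/(16*t^4*(1 - 2*t)^(ν/2) - 32*t^3*(1 - 2*t)^(ν/2) + 24*t^2*(1 - 2*t)^(ν/2) - 8*t*(1 - 2*t)^(ν/2) + (1 - 2*t)^(ν/2))

E[X^5] = d^5M/dt^5 |_{t=0} = ν*(ν^4 + 20*ν^3 + 140*ν^2 + 400*ν + 384)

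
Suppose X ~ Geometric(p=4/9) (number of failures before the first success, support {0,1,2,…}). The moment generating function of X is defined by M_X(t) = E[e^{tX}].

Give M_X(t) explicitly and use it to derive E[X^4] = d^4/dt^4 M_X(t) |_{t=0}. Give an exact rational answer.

E[X^4] = M′′′′(0) = 4865/32

M_X(t) = 4/(9*(1 - 5*e^(t)/9))
M′(t) = 20*e^(t)/(25*e^(2*t) - 90*e^(t) + 81)
M′′(t) = (-100*e^(2*t) - 180*e^(t))/(125*e^(3*t) - 675*e^(2*t) + 1215*e^(t) - 729)
M′′′(t) = (500*e^(3*t) + 3600*e^(2*t) + 1620*e^(t))/(625*e^(4*t) - 4500*e^(3*t) + 12150*e^(2*t) - 14580*e^(t) + 6561)
M′′′′(t) = (-2500*e^(4*t) - 49500*e^(3*t) - 89100*e^(2*t) - 14580*e^(t))/(3125*e^(5*t) - 28125*e^(4*t) + 101250*e^(3*t) - 182250*e^(2*t) + 164025*e^(t) - 59049)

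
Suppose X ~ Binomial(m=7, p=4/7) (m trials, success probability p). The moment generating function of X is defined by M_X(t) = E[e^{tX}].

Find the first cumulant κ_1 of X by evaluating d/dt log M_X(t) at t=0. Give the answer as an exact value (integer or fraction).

M_X(t) = (4*e^(t)/7 + 3/7)^7
K_X(t) = log M_X(t) = 7*log(4*e^(t)/7 + 3/7)
D[K](t) = 28*e^(t)/(4*e^(t) + 3)

κ_1 = D[K](0) = 4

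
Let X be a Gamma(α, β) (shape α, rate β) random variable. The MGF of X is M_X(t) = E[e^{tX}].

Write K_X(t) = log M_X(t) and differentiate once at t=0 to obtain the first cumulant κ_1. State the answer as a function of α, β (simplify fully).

κ_1 = K^(1)(0) = α/β

M_X(t) = (β/(β - t))^α
K_X(t) = log M_X(t) = α*(log(β) - log(β - t))
K^(1)(t) = -α/(-β + t)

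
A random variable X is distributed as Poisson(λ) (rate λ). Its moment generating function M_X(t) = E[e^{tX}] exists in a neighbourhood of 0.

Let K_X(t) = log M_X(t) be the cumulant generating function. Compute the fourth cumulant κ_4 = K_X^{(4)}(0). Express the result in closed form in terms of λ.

M_X(t) = e^(λ*(e^(t) - 1))
K_X(t) = log M_X(t) = λ*(e^(t) - 1)
D^4[K](t) = λ*e^(t)

κ_4 = D^4[K](0) = λ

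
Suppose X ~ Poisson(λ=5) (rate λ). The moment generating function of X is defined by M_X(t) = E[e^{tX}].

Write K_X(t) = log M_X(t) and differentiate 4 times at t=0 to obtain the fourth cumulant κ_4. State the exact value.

M_X(t) = e^(5*e^(t) - 5)
K_X(t) = log M_X(t) = 5*e^(t) - 5
D^4[K](t) = 5*e^(t)

κ_4 = D^4[K](0) = 5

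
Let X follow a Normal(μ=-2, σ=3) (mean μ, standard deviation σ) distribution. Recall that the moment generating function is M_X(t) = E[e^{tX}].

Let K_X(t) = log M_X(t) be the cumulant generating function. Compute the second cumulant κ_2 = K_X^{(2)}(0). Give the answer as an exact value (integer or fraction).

M_X(t) = e^(9*t^2/2 - 2*t)
K_X(t) = log M_X(t) = 9*t^2/2 - 2*t
K′(t) = 9*t - 2
K′′(t) = 9

κ_2 = K′′(0) = 9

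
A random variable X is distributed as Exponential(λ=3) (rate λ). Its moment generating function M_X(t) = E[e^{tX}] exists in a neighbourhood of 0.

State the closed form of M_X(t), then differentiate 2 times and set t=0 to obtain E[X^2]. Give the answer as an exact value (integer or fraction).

M_X(t) = 3/(3 - t)
D^2[M](t) = -6/(t^3 - 9*t^2 + 27*t - 27)

E[X^2] = D^2[M](0) = 2/9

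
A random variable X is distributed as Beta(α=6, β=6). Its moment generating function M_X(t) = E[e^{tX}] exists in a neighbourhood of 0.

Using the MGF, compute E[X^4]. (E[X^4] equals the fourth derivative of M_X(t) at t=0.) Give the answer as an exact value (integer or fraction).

M_X(t) = ₁F₁(6; 12; t)
M^(4)(t) = 6*₁F₁(10; 16; t)/65

E[X^4] = M^(4)(0) = 6/65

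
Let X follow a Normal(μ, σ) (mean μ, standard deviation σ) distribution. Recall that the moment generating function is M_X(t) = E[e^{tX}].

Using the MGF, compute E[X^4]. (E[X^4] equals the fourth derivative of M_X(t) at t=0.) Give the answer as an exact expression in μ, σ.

E[X^4] = M^(4)(0) = μ^4 + 6*μ^2*σ^2 + 3*σ^4

M_X(t) = e^(μ*t + σ^2*t^2/2)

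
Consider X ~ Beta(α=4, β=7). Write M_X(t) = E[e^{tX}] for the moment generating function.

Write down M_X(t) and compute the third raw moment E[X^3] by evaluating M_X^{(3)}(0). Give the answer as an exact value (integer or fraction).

E[X^3] = d^3M/dt^3 |_{t=0} = 10/143

M_X(t) = ₁F₁(4; 11; t)
dM/dt = 4*₁F₁(5; 12; t)/11
d^2M/dt^2 = 5*₁F₁(6; 13; t)/33
d^3M/dt^3 = 10*₁F₁(7; 14; t)/143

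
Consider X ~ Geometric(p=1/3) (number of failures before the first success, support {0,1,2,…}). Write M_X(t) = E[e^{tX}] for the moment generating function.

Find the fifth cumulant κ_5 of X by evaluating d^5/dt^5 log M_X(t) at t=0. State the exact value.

M_X(t) = 1/(3*(1 - 2*e^(t)/3))
K_X(t) = log M_X(t) = -log(1 - 2*e^(t)/3) - log(3)
K^(5)(t) = (-48*e^(4*t) - 792*e^(3*t) - 1188*e^(2*t) - 162*e^(t))/(32*e^(5*t) - 240*e^(4*t) + 720*e^(3*t) - 1080*e^(2*t) + 810*e^(t) - 243)

κ_5 = K^(5)(0) = 2190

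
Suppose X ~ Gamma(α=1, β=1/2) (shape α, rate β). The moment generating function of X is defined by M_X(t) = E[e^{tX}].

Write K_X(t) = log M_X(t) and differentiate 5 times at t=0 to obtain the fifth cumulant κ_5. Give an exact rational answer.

κ_5 = K′′′′′(0) = 768

M_X(t) = 1/(2*(1/2 - t))
K_X(t) = log M_X(t) = -log(1/2 - t) - log(2)
K′(t) = -2/(2*t - 1)
K′′(t) = 4/(4*t^2 - 4*t + 1)
K′′′(t) = -16/(8*t^3 - 12*t^2 + 6*t - 1)
K′′′′(t) = 96/(16*t^4 - 32*t^3 + 24*t^2 - 8*t + 1)
K′′′′′(t) = -768/(32*t^5 - 80*t^4 + 80*t^3 - 40*t^2 + 10*t - 1)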